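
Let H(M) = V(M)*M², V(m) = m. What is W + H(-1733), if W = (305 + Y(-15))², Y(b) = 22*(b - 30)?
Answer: -5204230612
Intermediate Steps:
Y(b) = -660 + 22*b (Y(b) = 22*(-30 + b) = -660 + 22*b)
H(M) = M³ (H(M) = M*M² = M³)
W = 469225 (W = (305 + (-660 + 22*(-15)))² = (305 + (-660 - 330))² = (305 - 990)² = (-685)² = 469225)
W + H(-1733) = 469225 + (-1733)³ = 469225 - 5204699837 = -5204230612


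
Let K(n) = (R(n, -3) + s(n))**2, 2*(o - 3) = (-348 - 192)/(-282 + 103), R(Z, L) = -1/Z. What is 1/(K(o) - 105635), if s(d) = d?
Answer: -20866669209/2203867183345451 ≈ -9.4682e-6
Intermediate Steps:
o = 807/179 (o = 3 + ((-348 - 192)/(-282 + 103))/2 = 3 + (-540/(-179))/2 = 3 + (-540*(-1/179))/2 = 3 + (1/2)*(540/179) = 3 + 270/179 = 807/179 ≈ 4.5084)
K(n) = (n - 1/n)**2 (K(n) = (-1/n + n)**2 = (n - 1/n)**2)
1/(K(o) - 105635) = 1/((-1 + (807/179)**2)**2/(807/179)**2 - 105635) = 1/(32041*(-1 + 651249/32041)**2/651249 - 105635) = 1/(32041*(619208/32041)**2/651249 - 105635) = 1/((32041/651249)*(383418547264/1026625681) - 105635) = 1/(383418547264/20866669209 - 105635) = 1/(-2203867183345451/20866669209) = -20866669209/2203867183345451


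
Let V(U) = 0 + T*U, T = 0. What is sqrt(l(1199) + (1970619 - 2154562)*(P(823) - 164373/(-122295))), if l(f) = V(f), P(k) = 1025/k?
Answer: I*sqrt(536137213303717609030)/33549595 ≈ 690.16*I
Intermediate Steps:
V(U) = 0 (V(U) = 0 + 0*U = 0 + 0 = 0)
l(f) = 0
sqrt(l(1199) + (1970619 - 2154562)*(P(823) - 164373/(-122295))) = sqrt(0 + (1970619 - 2154562)*(1025/823 - 164373/(-122295))) = sqrt(0 - 183943*(1025*(1/823) - 164373*(-1/122295))) = sqrt(0 - 183943*(1025/823 + 54791/40765)) = sqrt(0 - 183943*86877118/33549595) = sqrt(0 - 15980437716274/33549595) = sqrt(-15980437716274/33549595) = I*sqrt(536137213303717609030)/33549595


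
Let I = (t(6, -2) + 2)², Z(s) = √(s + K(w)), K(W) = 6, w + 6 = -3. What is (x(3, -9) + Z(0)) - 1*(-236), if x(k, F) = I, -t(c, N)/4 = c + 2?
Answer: 1136 + √6 ≈ 1138.4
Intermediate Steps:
t(c, N) = -8 - 4*c (t(c, N) = -4*(c + 2) = -4*(2 + c) = -8 - 4*c)
w = -9 (w = -6 - 3 = -9)
Z(s) = √(6 + s) (Z(s) = √(s + 6) = √(6 + s))
I = 900 (I = ((-8 - 4*6) + 2)² = ((-8 - 24) + 2)² = (-32 + 2)² = (-30)² = 900)
x(k, F) = 900
(x(3, -9) + Z(0)) - 1*(-236) = (900 + √(6 + 0)) - 1*(-236) = (900 + √6) + 236 = 1136 + √6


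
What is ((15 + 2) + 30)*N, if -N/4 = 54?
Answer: -10152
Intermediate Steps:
N = -216 (N = -4*54 = -216)
((15 + 2) + 30)*N = ((15 + 2) + 30)*(-216) = (17 + 30)*(-216) = 47*(-216) = -10152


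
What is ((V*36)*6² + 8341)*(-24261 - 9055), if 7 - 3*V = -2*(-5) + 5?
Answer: -162748660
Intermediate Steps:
V = -8/3 (V = 7/3 - (-2*(-5) + 5)/3 = 7/3 - (10 + 5)/3 = 7/3 - ⅓*15 = 7/3 - 5 = -8/3 ≈ -2.6667)
((V*36)*6² + 8341)*(-24261 - 9055) = (-8/3*36*6² + 8341)*(-24261 - 9055) = (-96*36 + 8341)*(-33316) = (-3456 + 8341)*(-33316) = 4885*(-33316) = -162748660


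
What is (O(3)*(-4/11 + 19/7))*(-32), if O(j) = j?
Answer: -17376/77 ≈ -225.66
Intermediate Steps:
(O(3)*(-4/11 + 19/7))*(-32) = (3*(-4/11 + 19/7))*(-32) = (3*(181/77))*(-32) = (543/77)*(-32) = -17376/77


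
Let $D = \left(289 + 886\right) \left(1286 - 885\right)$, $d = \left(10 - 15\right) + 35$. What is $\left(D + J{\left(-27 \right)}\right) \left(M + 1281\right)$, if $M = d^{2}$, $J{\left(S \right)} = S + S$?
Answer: $1027514901$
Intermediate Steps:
$J{\left(S \right)} = 2 S$
$d = 30$ ($d = \left(10 - 15\right) + 35 = -5 + 35 = 30$)
$D = 471175$ ($D = 1175 \cdot 401 = 471175$)
$M = 900$ ($M = 30^{2} = 900$)
$\left(D + J{\left(-27 \right)}\right) \left(M + 1281\right) = \left(471175 + 2 \left(-27\right)\right) \left(900 + 1281\right) = \left(471175 - 54\right) 2181 = 471121 \cdot 2181 = 1027514901$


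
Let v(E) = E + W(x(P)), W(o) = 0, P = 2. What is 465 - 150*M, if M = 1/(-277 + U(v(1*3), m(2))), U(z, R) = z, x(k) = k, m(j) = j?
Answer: 63780/137 ≈ 465.55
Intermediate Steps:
v(E) = E (v(E) = E + 0 = E)
M = -1/274 (M = 1/(-277 + 1*3) = 1/(-277 + 3) = 1/(-274) = -1/274 ≈ -0.0036496)
465 - 150*M = 465 - 150*(-1/274) = 465 + 75/137 = 63780/137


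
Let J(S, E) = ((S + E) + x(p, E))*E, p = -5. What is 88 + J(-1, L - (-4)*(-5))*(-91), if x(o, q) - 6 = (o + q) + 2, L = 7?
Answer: -28304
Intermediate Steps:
x(o, q) = 8 + o + q (x(o, q) = 6 + ((o + q) + 2) = 6 + (2 + o + q) = 8 + o + q)
J(S, E) = E*(3 + S + 2*E) (J(S, E) = ((S + E) + (8 - 5 + E))*E = ((E + S) + (3 + E))*E = (3 + S + 2*E)*E = E*(3 + S + 2*E))
88 + J(-1, L - (-4)*(-5))*(-91) = 88 + ((7 - (-4)*(-5))*(3 - 1 + 2*(7 - (-4)*(-5))))*(-91) = 88 + ((7 - 1*20)*(3 - 1 + 2*(7 - 1*20)))*(-91) = 88 + ((7 - 20)*(3 - 1 + 2*(7 - 20)))*(-91) = 88 - 13*(3 - 1 + 2*(-13))*(-91) = 88 - 13*(3 - 1 - 26)*(-91) = 88 - 13*(-24)*(-91) = 88 + 312*(-91) = 88 - 28392 = -28304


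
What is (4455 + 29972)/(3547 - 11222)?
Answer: -34427/7675 ≈ -4.4856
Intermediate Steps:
(4455 + 29972)/(3547 - 11222) = 34427/(-7675) = 34427*(-1/7675) = -34427/7675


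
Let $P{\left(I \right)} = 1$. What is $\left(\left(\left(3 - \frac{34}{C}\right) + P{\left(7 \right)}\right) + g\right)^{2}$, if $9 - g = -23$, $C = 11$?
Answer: $\frac{131044}{121} \approx 1083.0$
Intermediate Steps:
$g = 32$ ($g = 9 - -23 = 9 + 23 = 32$)
$\left(\left(\left(3 - \frac{34}{C}\right) + P{\left(7 \right)}\right) + g\right)^{2} = \left(\left(\left(3 - \frac{34}{11}\right) + 1\right) + 32\right)^{2} = \left(\left(- \frac{1}{11} + 1\right) + 32\right)^{2} = \left(\frac{10}{11} + 32\right)^{2} = \left(\frac{362}{11}\right)^{2} = \frac{131044}{121}$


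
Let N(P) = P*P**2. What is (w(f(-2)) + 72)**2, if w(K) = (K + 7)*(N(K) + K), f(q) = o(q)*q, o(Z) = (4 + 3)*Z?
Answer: 591933274384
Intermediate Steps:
o(Z) = 7*Z
f(q) = 7*q**2 (f(q) = (7*q)*q = 7*q**2)
N(P) = P**3
w(K) = (7 + K)*(K + K**3) (w(K) = (K + 7)*(K**3 + K) = (7 + K)*(K + K**3))
(w(f(-2)) + 72)**2 = ((7*(-2)**2)*(7 + 7*(-2)**2 + (7*(-2)**2)**3 + 7*(7*(-2)**2)**2) + 72)**2 = ((7*4)*(7 + 7*4 + (7*4)**3 + 7*(7*4)**2) + 72)**2 = (28*(7 + 28 + 28**3 + 7*28**2) + 72)**2 = (28*(7 + 28 + 21952 + 7*784) + 72)**2 = (28*(7 + 28 + 21952 + 5488) + 72)**2 = (28*27475 + 72)**2 = (769300 + 72)**2 = 769372**2 = 591933274384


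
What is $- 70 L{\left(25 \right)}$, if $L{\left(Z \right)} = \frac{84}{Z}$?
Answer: $- \frac{1176}{5} \approx -235.2$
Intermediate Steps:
$- 70 L{\left(25 \right)} = - 70 \cdot \frac{84}{25} = - 70 \cdot 84 \cdot \frac{1}{25} = \left(-70\right) \frac{84}{25} = - \frac{1176}{5}$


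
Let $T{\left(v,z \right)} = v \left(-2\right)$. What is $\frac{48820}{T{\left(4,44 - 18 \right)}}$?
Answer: $- \frac{12205}{2} \approx -6102.5$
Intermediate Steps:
$T{\left(v,z \right)} = - 2 v$
$\frac{48820}{T{\left(4,44 - 18 \right)}} = \frac{48820}{\left(-2\right) 4} = \frac{48820}{-8} = 48820 \left(- \frac{1}{8}\right) = - \frac{12205}{2}$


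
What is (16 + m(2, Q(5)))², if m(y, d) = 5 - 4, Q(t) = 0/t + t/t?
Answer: 289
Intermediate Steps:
Q(t) = 1 (Q(t) = 0 + 1 = 1)
m(y, d) = 1
(16 + m(2, Q(5)))² = (16 + 1)² = 17² = 289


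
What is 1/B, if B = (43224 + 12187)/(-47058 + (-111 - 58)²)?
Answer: -18497/55411 ≈ -0.33381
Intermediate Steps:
B = -55411/18497 (B = 55411/(-47058 + (-169)²) = 55411/(-47058 + 28561) = 55411/(-18497) = 55411*(-1/18497) = -55411/18497 ≈ -2.9957)
1/B = 1/(-55411/18497) = -18497/55411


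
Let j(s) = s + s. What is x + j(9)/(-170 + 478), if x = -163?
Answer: -25093/154 ≈ -162.94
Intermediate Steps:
j(s) = 2*s
x + j(9)/(-170 + 478) = -163 + (2*9)/(-170 + 478) = -163 + 18/308 = -163 + (1/308)*18 = -163 + 9/154 = -25093/154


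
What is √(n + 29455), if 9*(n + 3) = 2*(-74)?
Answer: 2*√66230/3 ≈ 171.57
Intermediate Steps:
n = -175/9 (n = -3 + (2*(-74))/9 = -3 + (⅑)*(-148) = -3 - 148/9 = -175/9 ≈ -19.444)
√(n + 29455) = √(-175/9 + 29455) = √(264920/9) = 2*√66230/3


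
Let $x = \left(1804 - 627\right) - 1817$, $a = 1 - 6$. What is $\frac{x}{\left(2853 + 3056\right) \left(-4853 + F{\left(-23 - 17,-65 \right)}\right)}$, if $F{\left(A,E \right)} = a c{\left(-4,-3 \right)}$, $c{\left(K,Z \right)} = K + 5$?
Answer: $\frac{320}{14352961} \approx 2.2295 \cdot 10^{-5}$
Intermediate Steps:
$c{\left(K,Z \right)} = 5 + K$
$a = -5$ ($a = 1 - 6 = -5$)
$F{\left(A,E \right)} = -5$ ($F{\left(A,E \right)} = - 5 \left(5 - 4\right) = \left(-5\right) 1 = -5$)
$x = -640$ ($x = 1177 - 1817 = -640$)
$\frac{x}{\left(2853 + 3056\right) \left(-4853 + F{\left(-23 - 17,-65 \right)}\right)} = - \frac{640}{\left(2853 + 3056\right) \left(-4853 - 5\right)} = - \frac{640}{5909 \left(-4858\right)} = - \frac{640}{-28705922} = \left(-640\right) \left(- \frac{1}{28705922}\right) = \frac{320}{14352961}$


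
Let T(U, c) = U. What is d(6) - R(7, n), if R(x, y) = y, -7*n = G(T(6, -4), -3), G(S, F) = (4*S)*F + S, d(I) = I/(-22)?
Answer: -747/77 ≈ -9.7013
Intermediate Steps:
d(I) = -I/22 (d(I) = I*(-1/22) = -I/22)
G(S, F) = S + 4*F*S (G(S, F) = 4*F*S + S = S + 4*F*S)
n = 66/7 (n = -6*(1 + 4*(-3))/7 = -6*(1 - 12)/7 = -6*(-11)/7 = -⅐*(-66) = 66/7 ≈ 9.4286)
d(6) - R(7, n) = -1/22*6 - 1*66/7 = -3/11 - 66/7 = -747/77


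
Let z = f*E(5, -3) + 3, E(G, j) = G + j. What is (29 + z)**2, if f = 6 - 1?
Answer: 1764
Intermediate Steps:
f = 5
z = 13 (z = 5*(5 - 3) + 3 = 5*2 + 3 = 10 + 3 = 13)
(29 + z)**2 = (29 + 13)**2 = 42**2 = 1764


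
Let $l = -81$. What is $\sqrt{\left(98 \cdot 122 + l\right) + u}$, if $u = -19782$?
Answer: $i \sqrt{7907} \approx 88.921 i$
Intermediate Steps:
$\sqrt{\left(98 \cdot 122 + l\right) + u} = \sqrt{\left(98 \cdot 122 - 81\right) - 19782} = \sqrt{\left(11956 - 81\right) - 19782} = \sqrt{11875 - 19782} = \sqrt{-7907} = i \sqrt{7907}$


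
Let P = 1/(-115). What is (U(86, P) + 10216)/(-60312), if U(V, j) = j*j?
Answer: -19300943/113946600 ≈ -0.16939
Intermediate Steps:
P = -1/115 ≈ -0.0086956
U(V, j) = j**2
(U(86, P) + 10216)/(-60312) = ((-1/115)**2 + 10216)/(-60312) = (1/13225 + 10216)*(-1/60312) = (135106601/13225)*(-1/60312) = -19300943/113946600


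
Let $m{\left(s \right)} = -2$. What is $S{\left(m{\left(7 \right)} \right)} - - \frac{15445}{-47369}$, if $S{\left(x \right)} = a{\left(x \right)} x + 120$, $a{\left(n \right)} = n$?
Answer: $\frac{5858311}{47369} \approx 123.67$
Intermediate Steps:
$S{\left(x \right)} = 120 + x^{2}$ ($S{\left(x \right)} = x x + 120 = x^{2} + 120 = 120 + x^{2}$)
$S{\left(m{\left(7 \right)} \right)} - - \frac{15445}{-47369} = \left(120 + \left(-2\right)^{2}\right) - - \frac{15445}{-47369} = \left(120 + 4\right) - \left(-15445\right) \left(- \frac{1}{47369}\right) = 124 - \frac{15445}{47369} = \frac{5858311}{47369}$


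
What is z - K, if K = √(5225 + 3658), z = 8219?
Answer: 8219 - 3*√987 ≈ 8124.8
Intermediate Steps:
K = 3*√987 (K = √8883 = 3*√987 ≈ 94.250)
z - K = 8219 - 3*√987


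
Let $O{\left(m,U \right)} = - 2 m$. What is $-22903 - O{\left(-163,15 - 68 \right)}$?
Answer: $-23229$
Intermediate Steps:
$-22903 - O{\left(-163,15 - 68 \right)} = -22903 - \left(-2\right) \left(-163\right) = -22903 - 326 = -23229$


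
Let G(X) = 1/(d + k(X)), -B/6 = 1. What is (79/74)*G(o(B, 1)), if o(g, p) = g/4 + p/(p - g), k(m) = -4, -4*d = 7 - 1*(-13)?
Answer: -79/666 ≈ -0.11862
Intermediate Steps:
d = -5 (d = -(7 - 1*(-13))/4 = -(7 + 13)/4 = -1/4*20 = -5)
B = -6 (B = -6*1 = -6)
o(g, p) = g/4 + p/(p - g) (o(g, p) = g*(1/4) + p/(p - g) = g/4 + p/(p - g))
G(X) = -1/9 (G(X) = 1/(-5 - 4) = 1/(-9) = -1/9)
(79/74)*G(o(B, 1)) = (79/74)*(-1/9) = -79/666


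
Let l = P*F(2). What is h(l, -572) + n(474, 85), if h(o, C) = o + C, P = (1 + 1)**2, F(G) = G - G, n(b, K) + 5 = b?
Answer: -103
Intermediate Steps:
n(b, K) = -5 + b
F(G) = 0
P = 4 (P = 2**2 = 4)
l = 0 (l = 4*0 = 0)
h(o, C) = C + o
h(l, -572) + n(474, 85) = (-572 + 0) + (-5 + 474) = -572 + 469 = -103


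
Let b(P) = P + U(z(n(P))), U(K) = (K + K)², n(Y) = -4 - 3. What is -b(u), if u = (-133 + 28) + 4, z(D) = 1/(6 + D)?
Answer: 97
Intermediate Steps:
n(Y) = -7
U(K) = 4*K² (U(K) = (2*K)² = 4*K²)
u = -101 (u = -105 + 4 = -101)
b(P) = 4 + P (b(P) = P + 4*(1/(6 - 7))² = P + 4*(1/(-1))² = P + 4*(-1)² = P + 4*1 = P + 4 = 4 + P)
-b(u) = -(4 - 101) = -1*(-97) = 97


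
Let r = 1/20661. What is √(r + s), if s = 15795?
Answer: 4*√421407561741/20661 ≈ 125.68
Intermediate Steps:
r = 1/20661 ≈ 4.8400e-5
√(r + s) = √(1/20661 + 15795) = √(326340496/20661) = 4*√421407561741/20661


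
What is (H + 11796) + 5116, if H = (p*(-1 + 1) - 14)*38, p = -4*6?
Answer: 16380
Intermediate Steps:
p = -24
H = -532 (H = (-24*(-1 + 1) - 14)*38 = (-24*0 - 14)*38 = (0 - 14)*38 = -14*38 = -532)
(H + 11796) + 5116 = (-532 + 11796) + 5116 = 11264 + 5116 = 16380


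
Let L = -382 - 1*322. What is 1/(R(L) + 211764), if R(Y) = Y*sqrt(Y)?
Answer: 52941/11298226340 + 352*I*sqrt(11)/2824556585 ≈ 4.6858e-6 + 4.1332e-7*I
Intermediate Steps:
L = -704 (L = -382 - 322 = -704)
R(Y) = Y**(3/2)
1/(R(L) + 211764) = 1/((-704)**(3/2) + 211764) = 1/(-5632*I*sqrt(11) + 211764) = 1/(211764 - 5632*I*sqrt(11))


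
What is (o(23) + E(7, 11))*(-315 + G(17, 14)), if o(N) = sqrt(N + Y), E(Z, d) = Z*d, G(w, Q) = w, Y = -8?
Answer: -22946 - 298*sqrt(15) ≈ -24100.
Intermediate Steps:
o(N) = sqrt(-8 + N) (o(N) = sqrt(N - 8) = sqrt(-8 + N))
(o(23) + E(7, 11))*(-315 + G(17, 14)) = (sqrt(-8 + 23) + 7*11)*(-315 + 17) = (sqrt(15) + 77)*(-298) = (77 + sqrt(15))*(-298) = -22946 - 298*sqrt(15)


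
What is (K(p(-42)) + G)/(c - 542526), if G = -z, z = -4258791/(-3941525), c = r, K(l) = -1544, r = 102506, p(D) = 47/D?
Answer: 6089973391/1734349830500 ≈ 0.0035114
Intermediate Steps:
c = 102506
z = 4258791/3941525 (z = -4258791*(-1)/3941525 = -1*(-4258791/3941525) = 4258791/3941525 ≈ 1.0805)
G = -4258791/3941525 (G = -1*4258791/3941525 = -4258791/3941525 ≈ -1.0805)
(K(p(-42)) + G)/(c - 542526) = (-1544 - 4258791/3941525)/(102506 - 542526) = -6089973391/3941525/(-440020) = -6089973391/3941525*(-1/440020) = 6089973391/1734349830500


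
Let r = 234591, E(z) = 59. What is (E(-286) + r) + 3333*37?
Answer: 357971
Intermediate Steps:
(E(-286) + r) + 3333*37 = (59 + 234591) + 3333*37 = 234650 + 123321 = 357971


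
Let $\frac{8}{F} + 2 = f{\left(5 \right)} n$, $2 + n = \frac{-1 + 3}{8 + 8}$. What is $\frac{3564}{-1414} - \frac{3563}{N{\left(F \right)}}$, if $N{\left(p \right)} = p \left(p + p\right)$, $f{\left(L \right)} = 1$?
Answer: $- \frac{2435396545}{5791744} \approx -420.49$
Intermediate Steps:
$n = - \frac{15}{8}$ ($n = -2 + \frac{-1 + 3}{8 + 8} = -2 + \frac{2}{16} = -2 + 2 \cdot \frac{1}{16} = -2 + \frac{1}{8} = - \frac{15}{8} \approx -1.875$)
$F = - \frac{64}{31}$ ($F = \frac{8}{-2 + 1 \left(- \frac{15}{8}\right)} = \frac{8}{-2 - \frac{15}{8}} = \frac{8}{- \frac{31}{8}} = 8 \left(- \frac{8}{31}\right) = - \frac{64}{31} \approx -2.0645$)
$N{\left(p \right)} = 2 p^{2}$ ($N{\left(p \right)} = p 2 p = 2 p^{2}$)
$\frac{3564}{-1414} - \frac{3563}{N{\left(F \right)}} = \frac{3564}{-1414} - \frac{3563}{2 \left(- \frac{64}{31}\right)^{2}} = 3564 \left(- \frac{1}{1414}\right) - \frac{3563}{2 \cdot \frac{4096}{961}} = - \frac{1782}{707} - \frac{3563}{\frac{8192}{961}} = - \frac{1782}{707} - \frac{3424043}{8192} = - \frac{2435396545}{5791744}$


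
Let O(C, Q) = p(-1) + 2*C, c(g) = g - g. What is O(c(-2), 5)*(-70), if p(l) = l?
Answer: 70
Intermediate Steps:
c(g) = 0
O(C, Q) = -1 + 2*C
O(c(-2), 5)*(-70) = (-1 + 2*0)*(-70) = (-1 + 0)*(-70) = -1*(-70) = 70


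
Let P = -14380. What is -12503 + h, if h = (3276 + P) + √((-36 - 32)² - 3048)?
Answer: -23607 + 2*√394 ≈ -23567.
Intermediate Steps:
h = -11104 + 2*√394 (h = (3276 - 14380) + √((-36 - 32)² - 3048) = -11104 + √((-68)² - 3048) = -11104 + √(4624 - 3048) = -11104 + √1576 = -11104 + 2*√394 ≈ -11064.)
-12503 + h = -12503 + (-11104 + 2*√394) = -23607 + 2*√394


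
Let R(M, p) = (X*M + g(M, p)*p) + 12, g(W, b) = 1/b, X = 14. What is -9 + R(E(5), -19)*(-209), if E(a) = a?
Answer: -17356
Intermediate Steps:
R(M, p) = 13 + 14*M (R(M, p) = (14*M + p/p) + 12 = (14*M + 1) + 12 = (1 + 14*M) + 12 = 13 + 14*M)
-9 + R(E(5), -19)*(-209) = -9 + (13 + 14*5)*(-209) = -9 + (13 + 70)*(-209) = -9 + 83*(-209) = -9 - 17347 = -17356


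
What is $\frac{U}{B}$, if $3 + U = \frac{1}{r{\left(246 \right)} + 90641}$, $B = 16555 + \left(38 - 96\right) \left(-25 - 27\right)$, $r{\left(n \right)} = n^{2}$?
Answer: $- \frac{453470}{2958293647} \approx -0.00015329$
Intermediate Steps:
$B = 19571$ ($B = 16555 - -3016 = 16555 + 3016 = 19571$)
$U = - \frac{453470}{151157}$ ($U = -3 + \frac{1}{246^{2} + 90641} = -3 + \frac{1}{60516 + 90641} = -3 + \frac{1}{151157} = - \frac{453470}{151157} \approx -3.0$)
$\frac{U}{B} = - \frac{453470}{151157 \cdot 19571} = \left(- \frac{453470}{151157}\right) \frac{1}{19571} = - \frac{453470}{2958293647}$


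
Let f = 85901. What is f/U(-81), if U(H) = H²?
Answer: 85901/6561 ≈ 13.093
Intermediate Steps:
f/U(-81) = 85901/((-81)²) = 85901/6561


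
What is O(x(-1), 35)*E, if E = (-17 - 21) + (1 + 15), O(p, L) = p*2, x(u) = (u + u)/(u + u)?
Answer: -44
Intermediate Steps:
x(u) = 1 (x(u) = (2*u)/((2*u)) = (2*u)*(1/(2*u)) = 1)
O(p, L) = 2*p
E = -22 (E = -38 + 16 = -22)
O(x(-1), 35)*E = (2*1)*(-22) = 2*(-22) = -44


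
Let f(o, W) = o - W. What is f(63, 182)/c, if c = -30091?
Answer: 119/30091 ≈ 0.0039547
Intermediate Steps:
f(63, 182)/c = (63 - 1*182)/(-30091) = (63 - 182)*(-1/30091) = -119*(-1/30091) = 119/30091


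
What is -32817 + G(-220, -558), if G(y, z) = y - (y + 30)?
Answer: -32847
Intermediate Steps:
G(y, z) = -30 (G(y, z) = y - (30 + y) = y + (-30 - y) = -30)
-32817 + G(-220, -558) = -32817 - 30 = -32847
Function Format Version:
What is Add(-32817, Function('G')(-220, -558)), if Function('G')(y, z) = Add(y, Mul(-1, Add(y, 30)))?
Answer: -32847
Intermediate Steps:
Function('G')(y, z) = -30 (Function('G')(y, z) = Add(y, Mul(-1, Add(30, y))) = Add(y, Add(-30, Mul(-1, y))) = -30)
Add(-32817, Function('G')(-220, -558)) = Add(-32817, -30) = -32847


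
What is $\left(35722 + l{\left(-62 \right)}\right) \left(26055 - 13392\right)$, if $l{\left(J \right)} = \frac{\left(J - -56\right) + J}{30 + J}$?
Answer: $\frac{3618996759}{8} \approx 4.5237 \cdot 10^{8}$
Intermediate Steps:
$l{\left(J \right)} = \frac{56 + 2 J}{30 + J}$ ($l{\left(J \right)} = \frac{\left(J + 56\right) + J}{30 + J} = \frac{\left(56 + J\right) + J}{30 + J} = \frac{56 + 2 J}{30 + J}$)
$\left(35722 + l{\left(-62 \right)}\right) \left(26055 - 13392\right) = \left(35722 + \frac{2 \left(28 - 62\right)}{30 - 62}\right) \left(26055 - 13392\right) = \left(35722 + 2 \frac{1}{-32} \left(-34\right)\right) 12663 = \left(35722 + 2 \left(- \frac{1}{32}\right) \left(-34\right)\right) 12663 = \left(35722 + \frac{17}{8}\right) 12663 = \frac{285793}{8} \cdot 12663 = \frac{3618996759}{8}$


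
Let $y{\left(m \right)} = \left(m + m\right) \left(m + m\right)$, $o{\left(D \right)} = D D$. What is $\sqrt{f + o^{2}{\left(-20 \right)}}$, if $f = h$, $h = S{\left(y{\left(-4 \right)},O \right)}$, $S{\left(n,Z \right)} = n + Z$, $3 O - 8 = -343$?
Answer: $\frac{7 \sqrt{29379}}{3} \approx 399.94$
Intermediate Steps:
$O = - \frac{335}{3}$ ($O = \frac{8}{3} + \frac{1}{3} \left(-343\right) = \frac{8}{3} - \frac{343}{3} = - \frac{335}{3} \approx -111.67$)
$o{\left(D \right)} = D^{2}$
$y{\left(m \right)} = 4 m^{2}$ ($y{\left(m \right)} = 2 m 2 m = 4 m^{2}$)
$S{\left(n,Z \right)} = Z + n$
$h = - \frac{143}{3}$ ($h = - \frac{335}{3} + 4 \left(-4\right)^{2} = - \frac{335}{3} + 4 \cdot 16 = - \frac{335}{3} + 64 = - \frac{143}{3} \approx -47.667$)
$f = - \frac{143}{3} \approx -47.667$
$\sqrt{f + o^{2}{\left(-20 \right)}} = \sqrt{- \frac{143}{3} + \left(\left(-20\right)^{2}\right)^{2}} = \sqrt{- \frac{143}{3} + 400^{2}} = \sqrt{- \frac{143}{3} + 160000} = \sqrt{\frac{479857}{3}} = \frac{7 \sqrt{29379}}{3}$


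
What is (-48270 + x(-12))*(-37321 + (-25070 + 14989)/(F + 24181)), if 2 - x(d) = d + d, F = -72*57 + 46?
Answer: 36232236089616/20123 ≈ 1.8005e+9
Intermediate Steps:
F = -4058 (F = -4104 + 46 = -4058)
x(d) = 2 - 2*d (x(d) = 2 - (d + d) = 2 - 2*d)
(-48270 + x(-12))*(-37321 + (-25070 + 14989)/(F + 24181)) = (-48270 + (2 - 2*(-12)))*(-37321 + (-25070 + 14989)/(-4058 + 24181)) = (-48270 + (2 + 24))*(-37321 - 10081/20123) = (-48270 + 26)*(-37321 - 10081*1/20123) = -48244*(-37321 - 10081/20123) = -48244*(-751020564/20123) = 36232236089616/20123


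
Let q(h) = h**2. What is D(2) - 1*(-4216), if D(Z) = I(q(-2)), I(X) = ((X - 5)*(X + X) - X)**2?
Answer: 4360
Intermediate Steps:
I(X) = (-X + 2*X*(-5 + X))**2 (I(X) = ((-5 + X)*(2*X) - X)**2 = (2*X*(-5 + X) - X)**2 = (-X + 2*X*(-5 + X))**2)
D(Z) = 144 (D(Z) = ((-2)**2)**2*(-11 + 2*(-2)**2)**2 = 4**2*(-11 + 2*4)**2 = 16*(-11 + 8)**2 = 16*(-3)**2 = 16*9 = 144)
D(2) - 1*(-4216) = 144 - 1*(-4216) = 144 + 4216 = 4360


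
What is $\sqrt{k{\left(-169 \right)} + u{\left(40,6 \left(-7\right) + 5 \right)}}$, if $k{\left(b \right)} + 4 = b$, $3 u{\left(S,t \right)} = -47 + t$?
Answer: $i \sqrt{201} \approx 14.177 i$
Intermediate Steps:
$u{\left(S,t \right)} = - \frac{47}{3} + \frac{t}{3}$ ($u{\left(S,t \right)} = \frac{-47 + t}{3} = - \frac{47}{3} + \frac{t}{3}$)
$k{\left(b \right)} = -4 + b$
$\sqrt{k{\left(-169 \right)} + u{\left(40,6 \left(-7\right) + 5 \right)}} = \sqrt{\left(-4 - 169\right) - \left(\frac{47}{3} - \frac{6 \left(-7\right) + 5}{3}\right)} = \sqrt{-173 - \left(\frac{47}{3} - \frac{-42 + 5}{3}\right)} = \sqrt{-173 + \left(- \frac{47}{3} + \frac{1}{3} \left(-37\right)\right)} = \sqrt{-173 - 28} = \sqrt{-201} = i \sqrt{201}$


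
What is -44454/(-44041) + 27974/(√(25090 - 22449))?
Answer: 44454/44041 + 27974*√2641/2641 ≈ 545.35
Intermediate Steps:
-44454/(-44041) + 27974/(√(25090 - 22449)) = -44454*(-1/44041) + 27974/(√2641) = 44454/44041 + 27974*(√2641/2641) = 44454/44041 + 27974*√2641/2641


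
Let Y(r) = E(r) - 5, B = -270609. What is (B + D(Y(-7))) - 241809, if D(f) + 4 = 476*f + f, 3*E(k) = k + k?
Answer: -517033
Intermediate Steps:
E(k) = 2*k/3 (E(k) = (k + k)/3 = (2*k)/3 = 2*k/3)
Y(r) = -5 + 2*r/3 (Y(r) = 2*r/3 - 5 = -5 + 2*r/3)
D(f) = -4 + 477*f (D(f) = -4 + (476*f + f) = -4 + 477*f)
(B + D(Y(-7))) - 241809 = (-270609 + (-4 + 477*(-5 + (⅔)*(-7)))) - 241809 = (-270609 + (-4 + 477*(-5 - 14/3))) - 241809 = (-270609 + (-4 + 477*(-29/3))) - 241809 = (-270609 + (-4 - 4611)) - 241809 = (-270609 - 4615) - 241809 = -275224 - 241809 = -517033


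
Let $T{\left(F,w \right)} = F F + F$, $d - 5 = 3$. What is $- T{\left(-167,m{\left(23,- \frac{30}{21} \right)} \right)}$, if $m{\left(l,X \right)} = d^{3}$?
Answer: $-27722$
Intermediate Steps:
$d = 8$ ($d = 5 + 3 = 8$)
$m{\left(l,X \right)} = 512$ ($m{\left(l,X \right)} = 8^{3} = 512$)
$T{\left(F,w \right)} = F + F^{2}$ ($T{\left(F,w \right)} = F^{2} + F = F + F^{2}$)
$- T{\left(-167,m{\left(23,- \frac{30}{21} \right)} \right)} = - \left(-167\right) \left(1 - 167\right) = - \left(-167\right) \left(-166\right) = \left(-1\right) 27722 = -27722$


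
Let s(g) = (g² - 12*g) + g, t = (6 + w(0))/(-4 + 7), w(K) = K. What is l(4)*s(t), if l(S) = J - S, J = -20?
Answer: 432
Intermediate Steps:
t = 2 (t = (6 + 0)/(-4 + 7) = 6/3 = 6*(⅓) = 2)
l(S) = -20 - S
s(g) = g² - 11*g
l(4)*s(t) = (-20 - 1*4)*(2*(-11 + 2)) = (-20 - 4)*(2*(-9)) = -24*(-18) = 432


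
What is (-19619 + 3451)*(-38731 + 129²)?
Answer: 357151120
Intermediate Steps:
(-19619 + 3451)*(-38731 + 129²) = -16168*(-38731 + 16641) = -16168*(-22090) = 357151120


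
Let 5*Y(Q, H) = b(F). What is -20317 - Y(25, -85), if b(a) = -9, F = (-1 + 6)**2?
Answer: -101576/5 ≈ -20315.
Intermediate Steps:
F = 25 (F = 5**2 = 25)
Y(Q, H) = -9/5 (Y(Q, H) = (1/5)*(-9) = -9/5)
-20317 - Y(25, -85) = -20317 - 1*(-9/5) = -20317 + 9/5 = -101576/5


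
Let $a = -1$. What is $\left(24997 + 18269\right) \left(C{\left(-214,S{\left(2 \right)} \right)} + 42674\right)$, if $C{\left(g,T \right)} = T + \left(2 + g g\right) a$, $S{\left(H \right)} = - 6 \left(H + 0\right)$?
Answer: $-135682176$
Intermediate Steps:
$S{\left(H \right)} = - 6 H$
$C{\left(g,T \right)} = -2 + T - g^{2}$ ($C{\left(g,T \right)} = T + \left(2 + g g\right) \left(-1\right) = T + \left(2 + g^{2}\right) \left(-1\right) = T - \left(2 + g^{2}\right) = -2 + T - g^{2}$)
$\left(24997 + 18269\right) \left(C{\left(-214,S{\left(2 \right)} \right)} + 42674\right) = \left(24997 + 18269\right) \left(\left(-2 - 12 - \left(-214\right)^{2}\right) + 42674\right) = 43266 \left(\left(-2 - 12 - 45796\right) + 42674\right) = 43266 \left(-45810 + 42674\right) = 43266 \left(-3136\right) = -135682176$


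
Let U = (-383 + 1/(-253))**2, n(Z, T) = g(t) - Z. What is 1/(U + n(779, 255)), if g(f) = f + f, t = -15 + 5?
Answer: 64009/9338466809 ≈ 6.8543e-6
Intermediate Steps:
t = -10
g(f) = 2*f
n(Z, T) = -20 - Z (n(Z, T) = 2*(-10) - Z = -20 - Z)
U = 9389610000/64009 (U = (-383 - 1/253)**2 = (-96900/253)**2 = 9389610000/64009 ≈ 1.4669e+5)
1/(U + n(779, 255)) = 1/(9389610000/64009 + (-20 - 1*779)) = 1/(9389610000/64009 + (-20 - 779)) = 1/(9389610000/64009 - 799) = 1/(9338466809/64009) = 64009/9338466809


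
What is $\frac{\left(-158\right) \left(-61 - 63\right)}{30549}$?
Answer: $\frac{19592}{30549} \approx 0.64133$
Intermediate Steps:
$\frac{\left(-158\right) \left(-61 - 63\right)}{30549} = \left(-158\right) \left(-124\right) \frac{1}{30549} = 19592 \cdot \frac{1}{30549} = \frac{19592}{30549}$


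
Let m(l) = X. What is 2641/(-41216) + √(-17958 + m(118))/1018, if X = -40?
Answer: -2641/41216 + I*√17998/1018 ≈ -0.064077 + 0.13178*I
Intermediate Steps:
m(l) = -40
2641/(-41216) + √(-17958 + m(118))/1018 = 2641/(-41216) + √(-17958 - 40)/1018 = 2641*(-1/41216) + √(-17998)*(1/1018) = -2641/41216 + (I*√17998)*(1/1018) = -2641/41216 + I*√17998/1018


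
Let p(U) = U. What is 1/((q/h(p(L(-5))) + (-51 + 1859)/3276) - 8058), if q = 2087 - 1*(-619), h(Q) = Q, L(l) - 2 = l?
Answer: -819/7337788 ≈ -0.00011161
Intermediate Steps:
L(l) = 2 + l
q = 2706 (q = 2087 + 619 = 2706)
1/((q/h(p(L(-5))) + (-51 + 1859)/3276) - 8058) = 1/((2706/(2 - 5) + (-51 + 1859)/3276) - 8058) = 1/((2706/(-3) + 1808*(1/3276)) - 8058) = 1/((2706*(-⅓) + 452/819) - 8058) = 1/((-902 + 452/819) - 8058) = 1/(-738286/819 - 8058) = 1/(-7337788/819) = -819/7337788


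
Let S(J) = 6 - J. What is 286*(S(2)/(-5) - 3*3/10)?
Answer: -2431/5 ≈ -486.20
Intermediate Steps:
286*(S(2)/(-5) - 3*3/10) = 286*((6 - 1*2)/(-5) - 3*3/10) = 286*((6 - 2)*(-⅕) - 9*⅒) = 286*(4*(-⅕) - 9/10) = 286*(-⅘ - 9/10) = 286*(-17/10) = -2431/5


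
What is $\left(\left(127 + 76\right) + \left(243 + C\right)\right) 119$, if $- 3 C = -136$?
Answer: $\frac{175406}{3} \approx 58469.0$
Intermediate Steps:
$C = \frac{136}{3}$ ($C = \left(- \frac{1}{3}\right) \left(-136\right) = \frac{136}{3} \approx 45.333$)
$\left(\left(127 + 76\right) + \left(243 + C\right)\right) 119 = \left(\left(127 + 76\right) + \left(243 + \frac{136}{3}\right)\right) 119 = \left(203 + \frac{865}{3}\right) 119 = \frac{1474}{3} \cdot 119 = \frac{175406}{3}$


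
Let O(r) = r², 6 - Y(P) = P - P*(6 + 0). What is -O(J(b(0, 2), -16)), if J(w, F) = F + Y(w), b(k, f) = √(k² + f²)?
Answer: 0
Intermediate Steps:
b(k, f) = √(f² + k²)
Y(P) = 6 + 5*P (Y(P) = 6 - (P - P*(6 + 0)) = 6 - (P - P*6) = 6 - (P - 6*P) = 6 - (-5)*P = 6 + 5*P)
J(w, F) = 6 + F + 5*w (J(w, F) = F + (6 + 5*w) = 6 + F + 5*w)
-O(J(b(0, 2), -16)) = -(6 - 16 + 5*√(2² + 0²))² = -(6 - 16 + 5*√(4 + 0))² = -(6 - 16 + 5*√4)² = -(6 - 16 + 5*2)² = -(6 - 16 + 10)² = -1*0² = -1*0 = 0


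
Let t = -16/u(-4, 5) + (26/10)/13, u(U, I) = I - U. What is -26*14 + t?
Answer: -16451/45 ≈ -365.58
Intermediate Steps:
t = -71/45 (t = -16/(5 - 1*(-4)) + (26/10)/13 = -16/(5 + 4) + (26*(⅒))*(1/13) = -16/9 + (13/5)*(1/13) = -16*⅑ + ⅕ = -16/9 + ⅕ = -71/45 ≈ -1.5778)
-26*14 + t = -26*14 - 71/45 = -364 - 71/45 = -16451/45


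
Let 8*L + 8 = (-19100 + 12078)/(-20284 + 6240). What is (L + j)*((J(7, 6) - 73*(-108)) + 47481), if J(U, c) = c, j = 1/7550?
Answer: -3134939907/60400 ≈ -51903.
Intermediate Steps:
j = 1/7550 ≈ 0.00013245
L = -15/16 (L = -1 + ((-19100 + 12078)/(-20284 + 6240))/8 = -1 + (-7022/(-14044))/8 = -1 + (-7022*(-1/14044))/8 = -1 + (⅛)*(½) = -1 + 1/16 = -15/16 ≈ -0.93750)
(L + j)*((J(7, 6) - 73*(-108)) + 47481) = (-15/16 + 1/7550)*((6 - 73*(-108)) + 47481) = -56617*((6 + 7884) + 47481)/60400 = -56617*(7890 + 47481)/60400 = -56617/60400*55371 = -3134939907/60400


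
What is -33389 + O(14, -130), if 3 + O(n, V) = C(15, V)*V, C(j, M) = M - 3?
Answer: -16102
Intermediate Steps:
C(j, M) = -3 + M
O(n, V) = -3 + V*(-3 + V) (O(n, V) = -3 + (-3 + V)*V = -3 + V*(-3 + V))
-33389 + O(14, -130) = -33389 + (-3 - 130*(-3 - 130)) = -33389 + (-3 - 130*(-133)) = -33389 + (-3 + 17290) = -33389 + 17287 = -16102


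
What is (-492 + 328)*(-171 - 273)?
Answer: 72816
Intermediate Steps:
(-492 + 328)*(-171 - 273) = -164*(-444) = 72816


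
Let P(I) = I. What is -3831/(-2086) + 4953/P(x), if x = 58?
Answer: 2638539/30247 ≈ 87.233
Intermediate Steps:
-3831/(-2086) + 4953/P(x) = -3831/(-2086) + 4953/58 = -3831*(-1/2086) + 4953*(1/58) = 3831/2086 + 4953/58 = 2638539/30247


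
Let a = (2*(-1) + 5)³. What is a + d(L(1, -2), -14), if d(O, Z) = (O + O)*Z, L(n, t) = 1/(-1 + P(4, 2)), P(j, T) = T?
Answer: -1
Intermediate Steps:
L(n, t) = 1 (L(n, t) = 1/(-1 + 2) = 1/1 = 1)
d(O, Z) = 2*O*Z (d(O, Z) = (2*O)*Z = 2*O*Z)
a = 27 (a = (-2 + 5)³ = 3³ = 27)
a + d(L(1, -2), -14) = 27 + 2*1*(-14) = 27 - 28 = -1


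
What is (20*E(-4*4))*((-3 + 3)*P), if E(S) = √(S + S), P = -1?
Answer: 0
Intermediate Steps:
E(S) = √2*√S (E(S) = √(2*S) = √2*√S)
(20*E(-4*4))*((-3 + 3)*P) = (20*(√2*√(-4*4)))*((-3 + 3)*(-1)) = (20*(√2*√(-16)))*(0*(-1)) = (20*(√2*(4*I)))*0 = (20*(4*I*√2))*0 = (80*I*√2)*0 = 0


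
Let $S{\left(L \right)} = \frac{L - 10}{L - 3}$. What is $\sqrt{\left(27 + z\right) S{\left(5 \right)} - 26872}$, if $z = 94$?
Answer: $\frac{i \sqrt{108698}}{2} \approx 164.85 i$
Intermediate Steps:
$S{\left(L \right)} = \frac{-10 + L}{-3 + L}$
$\sqrt{\left(27 + z\right) S{\left(5 \right)} - 26872} = \sqrt{\left(27 + 94\right) \frac{-10 + 5}{-3 + 5} - 26872} = \sqrt{121 \cdot \frac{1}{2} \left(-5\right) - 26872} = \sqrt{121 \left(- \frac{5}{2}\right) - 26872} = \sqrt{- \frac{605}{2} - 26872} = \sqrt{- \frac{54349}{2}} = \frac{i \sqrt{108698}}{2}$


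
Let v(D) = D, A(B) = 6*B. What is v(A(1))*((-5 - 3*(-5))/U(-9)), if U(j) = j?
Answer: -20/3 ≈ -6.6667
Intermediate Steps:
v(A(1))*((-5 - 3*(-5))/U(-9)) = (6*1)*((-5 - 3*(-5))/(-9)) = 6*((-5 + 15)*(-⅑)) = 6*(10*(-⅑)) = 6*(-10/9) = -20/3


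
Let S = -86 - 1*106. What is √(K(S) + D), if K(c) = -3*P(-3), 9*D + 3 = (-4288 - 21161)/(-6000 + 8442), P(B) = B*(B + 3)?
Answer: 5*I*√355718/2442 ≈ 1.2212*I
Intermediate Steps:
P(B) = B*(3 + B)
D = -10925/7326 (D = -⅓ + ((-4288 - 21161)/(-6000 + 8442))/9 = -⅓ + (-25449/2442)/9 = -⅓ + (-25449*1/2442)/9 = -⅓ + (⅑)*(-8483/814) = -⅓ - 8483/7326 = -10925/7326 ≈ -1.4913)
S = -192 (S = -86 - 106 = -192)
K(c) = 0 (K(c) = -(-9)*(3 - 3) = -(-9)*0 = -3*0 = 0)
√(K(S) + D) = √(0 - 10925/7326) = √(-10925/7326) = 5*I*√355718/2442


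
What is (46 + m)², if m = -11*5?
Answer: 81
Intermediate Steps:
m = -55
(46 + m)² = (46 - 55)² = (-9)² = 81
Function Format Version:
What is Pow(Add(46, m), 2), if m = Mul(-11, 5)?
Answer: 81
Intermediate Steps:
m = -55
Pow(Add(46, m), 2) = Pow(Add(46, -55), 2) = Pow(-9, 2) = 81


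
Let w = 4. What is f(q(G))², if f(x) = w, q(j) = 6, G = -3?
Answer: 16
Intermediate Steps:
f(x) = 4
f(q(G))² = 4² = 16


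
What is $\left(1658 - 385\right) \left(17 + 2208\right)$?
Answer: $2832425$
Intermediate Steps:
$\left(1658 - 385\right) \left(17 + 2208\right) = 1273 \cdot 2225 = 2832425$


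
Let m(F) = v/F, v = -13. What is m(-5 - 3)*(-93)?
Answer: -1209/8 ≈ -151.13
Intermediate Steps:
m(F) = -13/F
m(-5 - 3)*(-93) = -13/(-5 - 3)*(-93) = -13/(-8)*(-93) = -13*(-⅛)*(-93) = (13/8)*(-93) = -1209/8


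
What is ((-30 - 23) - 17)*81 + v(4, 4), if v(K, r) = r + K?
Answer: -5662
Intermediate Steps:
v(K, r) = K + r
((-30 - 23) - 17)*81 + v(4, 4) = ((-30 - 23) - 17)*81 + (4 + 4) = (-53 - 17)*81 + 8 = -70*81 + 8 = -5670 + 8 = -5662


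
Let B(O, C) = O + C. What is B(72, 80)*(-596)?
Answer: -90592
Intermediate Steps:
B(O, C) = C + O
B(72, 80)*(-596) = (80 + 72)*(-596) = 152*(-596) = -90592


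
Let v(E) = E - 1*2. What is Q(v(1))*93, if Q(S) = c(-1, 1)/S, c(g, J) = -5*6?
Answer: 2790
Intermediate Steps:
v(E) = -2 + E (v(E) = E - 2 = -2 + E)
c(g, J) = -30
Q(S) = -30/S
Q(v(1))*93 = -30/(-2 + 1)*93 = -30/(-1)*93 = -30*(-1)*93 = 30*93 = 2790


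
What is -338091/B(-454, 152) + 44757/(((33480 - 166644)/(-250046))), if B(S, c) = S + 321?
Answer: 85192534625/983934 ≈ 86584.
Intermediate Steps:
B(S, c) = 321 + S
-338091/B(-454, 152) + 44757/(((33480 - 166644)/(-250046))) = -338091/(321 - 454) + 44757/(((33480 - 166644)/(-250046))) = -338091/(-133) + 44757/((-133164*(-1/250046))) = -338091*(-1/133) + 44757/(66582/125023) = 338091/133 + 44757*(125023/66582) = 338091/133 + 621739379/7398 = 85192534625/983934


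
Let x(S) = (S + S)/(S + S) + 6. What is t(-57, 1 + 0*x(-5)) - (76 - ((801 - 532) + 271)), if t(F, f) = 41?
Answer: 505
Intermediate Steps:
x(S) = 7 (x(S) = (2*S)/((2*S)) + 6 = (2*S)*(1/(2*S)) + 6 = 1 + 6 = 7)
t(-57, 1 + 0*x(-5)) - (76 - ((801 - 532) + 271)) = 41 - (76 - ((801 - 532) + 271)) = 41 - (76 - (269 + 271)) = 41 - (76 - 1*540) = 41 - (76 - 540) = 41 - 1*(-464) = 41 + 464 = 505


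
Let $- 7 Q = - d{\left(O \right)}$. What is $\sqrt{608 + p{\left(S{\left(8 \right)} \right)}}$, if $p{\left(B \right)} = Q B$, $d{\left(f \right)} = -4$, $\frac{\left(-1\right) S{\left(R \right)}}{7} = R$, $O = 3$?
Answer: $8 \sqrt{10} \approx 25.298$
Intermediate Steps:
$S{\left(R \right)} = - 7 R$
$Q = - \frac{4}{7}$ ($Q = - \frac{\left(-1\right) \left(-4\right)}{7} = \left(- \frac{1}{7}\right) 4 = - \frac{4}{7} \approx -0.57143$)
$p{\left(B \right)} = - \frac{4 B}{7}$
$\sqrt{608 + p{\left(S{\left(8 \right)} \right)}} = \sqrt{608 - \frac{4 \left(\left(-7\right) 8\right)}{7}} = \sqrt{608 - -32} = \sqrt{608 + 32} = \sqrt{640} = 8 \sqrt{10}$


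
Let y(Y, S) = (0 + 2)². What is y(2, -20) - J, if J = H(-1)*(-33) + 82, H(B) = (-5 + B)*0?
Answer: -78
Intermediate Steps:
y(Y, S) = 4 (y(Y, S) = 2² = 4)
H(B) = 0
J = 82 (J = 0*(-33) + 82 = 0 + 82 = 82)
y(2, -20) - J = 4 - 1*82 = 4 - 82 = -78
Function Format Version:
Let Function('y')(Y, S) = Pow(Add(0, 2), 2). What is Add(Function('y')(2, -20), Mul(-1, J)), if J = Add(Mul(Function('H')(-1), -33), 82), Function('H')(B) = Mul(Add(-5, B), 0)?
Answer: -78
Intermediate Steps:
Function('y')(Y, S) = 4 (Function('y')(Y, S) = Pow(2, 2) = 4)
Function('H')(B) = 0
J = 82 (J = Add(Mul(0, -33), 82) = Add(0, 82) = 82)
Add(Function('y')(2, -20), Mul(-1, J)) = Add(4, Mul(-1, 82)) = Add(4, -82) = -78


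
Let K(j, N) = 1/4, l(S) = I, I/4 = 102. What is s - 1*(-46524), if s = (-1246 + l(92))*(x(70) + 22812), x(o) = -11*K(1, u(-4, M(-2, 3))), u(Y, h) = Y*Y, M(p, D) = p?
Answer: -38135255/2 ≈ -1.9068e+7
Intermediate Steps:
I = 408 (I = 4*102 = 408)
l(S) = 408
u(Y, h) = Y²
K(j, N) = ¼
x(o) = -11/4 (x(o) = -11*¼ = -11/4)
s = -38228303/2 (s = (-1246 + 408)*(-11/4 + 22812) = -838*91237/4 = -38228303/2 ≈ -1.9114e+7)
s - 1*(-46524) = -38228303/2 - 1*(-46524) = -38228303/2 + 46524 = -38135255/2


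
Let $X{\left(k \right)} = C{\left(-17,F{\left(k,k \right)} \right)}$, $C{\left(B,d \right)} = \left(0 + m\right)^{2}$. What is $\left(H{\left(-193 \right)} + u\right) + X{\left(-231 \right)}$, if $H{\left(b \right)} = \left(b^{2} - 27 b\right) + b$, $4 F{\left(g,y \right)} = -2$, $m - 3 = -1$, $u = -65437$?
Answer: $-23166$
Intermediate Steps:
$m = 2$ ($m = 3 - 1 = 2$)
$F{\left(g,y \right)} = - \frac{1}{2}$ ($F{\left(g,y \right)} = \frac{1}{4} \left(-2\right) = - \frac{1}{2}$)
$H{\left(b \right)} = b^{2} - 26 b$
$C{\left(B,d \right)} = 4$ ($C{\left(B,d \right)} = \left(0 + 2\right)^{2} = 2^{2} = 4$)
$X{\left(k \right)} = 4$
$\left(H{\left(-193 \right)} + u\right) + X{\left(-231 \right)} = \left(- 193 \left(-26 - 193\right) - 65437\right) + 4 = \left(\left(-193\right) \left(-219\right) - 65437\right) + 4 = \left(42267 - 65437\right) + 4 = -23170 + 4 = -23166$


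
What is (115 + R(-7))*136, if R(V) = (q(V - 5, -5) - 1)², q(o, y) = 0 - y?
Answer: 17816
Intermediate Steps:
q(o, y) = -y
R(V) = 16 (R(V) = (-1*(-5) - 1)² = (5 - 1)² = 4² = 16)
(115 + R(-7))*136 = (115 + 16)*136 = 131*136 = 17816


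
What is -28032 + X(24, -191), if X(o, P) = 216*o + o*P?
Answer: -27432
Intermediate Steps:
X(o, P) = 216*o + P*o
-28032 + X(24, -191) = -28032 + 24*(216 - 191) = -28032 + 24*25 = -28032 + 600 = -27432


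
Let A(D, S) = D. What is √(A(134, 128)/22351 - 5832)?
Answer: I*√2913472921198/22351 ≈ 76.367*I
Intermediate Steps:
√(A(134, 128)/22351 - 5832) = √(134/22351 - 5832) = √(-130350898/22351) = I*√2913472921198/22351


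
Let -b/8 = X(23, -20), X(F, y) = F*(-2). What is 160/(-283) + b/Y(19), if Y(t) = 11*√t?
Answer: -160/283 + 368*√19/209 ≈ 7.1096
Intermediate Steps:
X(F, y) = -2*F
b = 368 (b = -(-16)*23 = -8*(-46) = 368)
160/(-283) + b/Y(19) = 160/(-283) + 368/((11*√19)) = 160*(-1/283) + 368*(√19/209) = -160/283 + 368*√19/209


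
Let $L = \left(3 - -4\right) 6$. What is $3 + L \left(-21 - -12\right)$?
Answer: $-375$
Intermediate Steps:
$L = 42$ ($L = \left(3 + 4\right) 6 = 7 \cdot 6 = 42$)
$3 + L \left(-21 - -12\right) = 3 + 42 \left(-21 - -12\right) = 3 + 42 \left(-21 + 12\right) = 3 + 42 \left(-9\right) = 3 - 378 = -375$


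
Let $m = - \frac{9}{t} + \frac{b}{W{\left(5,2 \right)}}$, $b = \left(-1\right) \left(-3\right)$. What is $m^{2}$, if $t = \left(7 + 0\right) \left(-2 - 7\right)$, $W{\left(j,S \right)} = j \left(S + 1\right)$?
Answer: $\frac{144}{1225} \approx 0.11755$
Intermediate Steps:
$W{\left(j,S \right)} = j \left(1 + S\right)$
$b = 3$
$t = -63$ ($t = 7 \left(-9\right) = -63$)
$m = \frac{12}{35}$ ($m = - \frac{9}{-63} + \frac{3}{5 \left(1 + 2\right)} = \left(-9\right) \left(- \frac{1}{63}\right) + \frac{3}{5 \cdot 3} = \frac{1}{7} + \frac{3}{15} = \frac{1}{7} + 3 \cdot \frac{1}{15} = \frac{1}{7} + \frac{1}{5} = \frac{12}{35} \approx 0.34286$)
$m^{2} = \left(\frac{12}{35}\right)^{2} = \frac{144}{1225}$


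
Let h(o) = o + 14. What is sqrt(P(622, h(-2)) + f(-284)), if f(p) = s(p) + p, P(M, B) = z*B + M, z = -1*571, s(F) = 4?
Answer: I*sqrt(6510) ≈ 80.685*I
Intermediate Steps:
z = -571
h(o) = 14 + o
P(M, B) = M - 571*B (P(M, B) = -571*B + M = M - 571*B)
f(p) = 4 + p
sqrt(P(622, h(-2)) + f(-284)) = sqrt((622 - 571*(14 - 2)) + (4 - 284)) = sqrt((622 - 571*12) - 280) = sqrt((622 - 6852) - 280) = sqrt(-6230 - 280) = sqrt(-6510) = I*sqrt(6510)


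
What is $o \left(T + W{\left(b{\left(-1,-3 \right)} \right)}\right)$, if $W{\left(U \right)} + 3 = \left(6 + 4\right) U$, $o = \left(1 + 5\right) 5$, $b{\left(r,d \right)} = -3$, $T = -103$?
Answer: $-4080$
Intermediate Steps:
$o = 30$ ($o = 6 \cdot 5 = 30$)
$W{\left(U \right)} = -3 + 10 U$ ($W{\left(U \right)} = -3 + \left(6 + 4\right) U = -3 + 10 U$)
$o \left(T + W{\left(b{\left(-1,-3 \right)} \right)}\right) = 30 \left(-103 + \left(-3 + 10 \left(-3\right)\right)\right) = 30 \left(-103 - 33\right) = 30 \left(-136\right) = -4080$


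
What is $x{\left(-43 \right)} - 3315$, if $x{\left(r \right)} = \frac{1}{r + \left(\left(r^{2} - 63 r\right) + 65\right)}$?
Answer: $- \frac{15182699}{4580} \approx -3315.0$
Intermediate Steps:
$x{\left(r \right)} = \frac{1}{65 + r^{2} - 62 r}$ ($x{\left(r \right)} = \frac{1}{r + \left(65 + r^{2} - 63 r\right)} = \frac{1}{65 + r^{2} - 62 r}$)
$x{\left(-43 \right)} - 3315 = \frac{1}{65 + \left(-43\right)^{2} - -2666} - 3315 = \frac{1}{65 + 1849 + 2666} - 3315 = \frac{1}{4580} - 3315 = - \frac{15182699}{4580}$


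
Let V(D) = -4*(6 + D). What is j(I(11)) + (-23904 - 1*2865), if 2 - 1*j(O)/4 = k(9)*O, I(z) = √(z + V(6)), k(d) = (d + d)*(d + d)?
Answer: -26761 - 1296*I*√37 ≈ -26761.0 - 7883.3*I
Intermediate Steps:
k(d) = 4*d² (k(d) = (2*d)*(2*d) = 4*d²)
V(D) = -24 - 4*D
I(z) = √(-48 + z) (I(z) = √(z + (-24 - 4*6)) = √(z + (-24 - 24)) = √(z - 48) = √(-48 + z))
j(O) = 8 - 1296*O (j(O) = 8 - 4*4*9²*O = 8 - 4*4*81*O = 8 - 1296*O)
j(I(11)) + (-23904 - 1*2865) = (8 - 1296*√(-48 + 11)) + (-23904 - 1*2865) = (8 - 1296*I*√37) + (-23904 - 2865) = (8 - 1296*I*√37) - 26769 = -26761 - 1296*I*√37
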